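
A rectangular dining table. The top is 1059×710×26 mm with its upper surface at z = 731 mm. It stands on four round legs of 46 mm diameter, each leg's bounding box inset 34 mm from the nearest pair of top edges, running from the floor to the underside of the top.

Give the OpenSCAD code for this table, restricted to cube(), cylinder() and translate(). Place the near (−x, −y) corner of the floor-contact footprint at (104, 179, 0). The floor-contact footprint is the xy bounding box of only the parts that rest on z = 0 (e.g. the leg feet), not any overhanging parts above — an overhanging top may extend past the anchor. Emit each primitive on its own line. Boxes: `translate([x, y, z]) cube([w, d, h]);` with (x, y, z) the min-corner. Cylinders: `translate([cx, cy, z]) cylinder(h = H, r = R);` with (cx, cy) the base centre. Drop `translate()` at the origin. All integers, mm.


translate([70, 145, 705]) cube([1059, 710, 26]);
translate([127, 202, 0]) cylinder(h = 705, r = 23);
translate([1072, 202, 0]) cylinder(h = 705, r = 23);
translate([127, 798, 0]) cylinder(h = 705, r = 23);
translate([1072, 798, 0]) cylinder(h = 705, r = 23);


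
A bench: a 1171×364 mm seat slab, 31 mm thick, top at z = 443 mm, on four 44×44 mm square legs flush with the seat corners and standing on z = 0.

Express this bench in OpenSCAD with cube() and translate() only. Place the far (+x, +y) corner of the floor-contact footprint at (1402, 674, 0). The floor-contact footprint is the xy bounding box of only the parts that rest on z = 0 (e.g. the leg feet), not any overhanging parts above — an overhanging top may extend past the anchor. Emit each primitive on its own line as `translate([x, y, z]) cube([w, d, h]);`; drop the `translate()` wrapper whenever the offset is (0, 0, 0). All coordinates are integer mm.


translate([231, 310, 412]) cube([1171, 364, 31]);
translate([231, 310, 0]) cube([44, 44, 412]);
translate([231, 630, 0]) cube([44, 44, 412]);
translate([1358, 310, 0]) cube([44, 44, 412]);
translate([1358, 630, 0]) cube([44, 44, 412]);


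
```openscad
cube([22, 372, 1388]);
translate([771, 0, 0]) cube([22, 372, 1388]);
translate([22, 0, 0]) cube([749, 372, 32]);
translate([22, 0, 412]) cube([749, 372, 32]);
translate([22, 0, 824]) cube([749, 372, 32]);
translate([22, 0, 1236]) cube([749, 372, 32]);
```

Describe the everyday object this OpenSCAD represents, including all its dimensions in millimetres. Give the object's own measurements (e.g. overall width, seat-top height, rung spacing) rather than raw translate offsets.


An open bookshelf. Two side panels, each 22 mm thick, 372 mm deep and 1388 mm tall, stand 793 mm apart (outside-to-outside). Between them sit 4 shelves, each 32 mm thick and 372 mm deep, spanning the full gap between the sides. The bottom shelf rests on the floor (its underside at z = 0) and the clear gap between one shelf's top and the next shelf's underside is 380 mm.


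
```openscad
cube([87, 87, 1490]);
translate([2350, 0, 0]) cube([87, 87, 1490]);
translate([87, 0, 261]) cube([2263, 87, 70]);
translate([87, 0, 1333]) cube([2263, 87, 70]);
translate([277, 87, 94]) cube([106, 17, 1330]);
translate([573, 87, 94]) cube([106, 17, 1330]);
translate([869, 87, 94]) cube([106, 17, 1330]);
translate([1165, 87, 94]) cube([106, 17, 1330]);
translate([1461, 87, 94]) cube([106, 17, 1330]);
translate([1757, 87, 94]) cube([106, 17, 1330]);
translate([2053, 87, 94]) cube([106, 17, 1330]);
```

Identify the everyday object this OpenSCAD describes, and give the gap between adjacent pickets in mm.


A fence section. The picket gap is 190 mm.

Two posts, two rails, 7 pickets — a fence section. Span 2263 mm holds 7 pickets of 106 mm with 8 equal gaps: ⌊(2263 − 7·106) / 8⌋ = 190 mm.


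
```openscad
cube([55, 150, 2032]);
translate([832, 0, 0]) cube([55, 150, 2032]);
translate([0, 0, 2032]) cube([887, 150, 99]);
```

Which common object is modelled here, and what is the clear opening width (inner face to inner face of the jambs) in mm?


A door frame. The clear opening width is 777 mm.

Two 2032 mm tall posts with a header on top — a door frame. The left jamb is 55 mm wide at x = 0; the right jamb starts at x = 832. The clear opening is 832 − 55 = 777 mm.


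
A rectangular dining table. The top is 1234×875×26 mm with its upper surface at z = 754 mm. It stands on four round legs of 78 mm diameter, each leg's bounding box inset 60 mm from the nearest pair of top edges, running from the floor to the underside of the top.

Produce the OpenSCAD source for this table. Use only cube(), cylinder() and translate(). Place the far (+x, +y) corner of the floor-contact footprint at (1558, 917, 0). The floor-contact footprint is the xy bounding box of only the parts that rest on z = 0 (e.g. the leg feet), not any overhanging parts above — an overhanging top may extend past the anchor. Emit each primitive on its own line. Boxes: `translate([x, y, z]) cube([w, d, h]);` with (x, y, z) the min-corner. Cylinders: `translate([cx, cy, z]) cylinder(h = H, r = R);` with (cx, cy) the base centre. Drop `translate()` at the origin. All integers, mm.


// leg_h = 754 - 26 = 728
translate([384, 102, 728]) cube([1234, 875, 26]);
translate([483, 201, 0]) cylinder(h = 728, r = 39);
translate([1519, 201, 0]) cylinder(h = 728, r = 39);
translate([483, 878, 0]) cylinder(h = 728, r = 39);
translate([1519, 878, 0]) cylinder(h = 728, r = 39);


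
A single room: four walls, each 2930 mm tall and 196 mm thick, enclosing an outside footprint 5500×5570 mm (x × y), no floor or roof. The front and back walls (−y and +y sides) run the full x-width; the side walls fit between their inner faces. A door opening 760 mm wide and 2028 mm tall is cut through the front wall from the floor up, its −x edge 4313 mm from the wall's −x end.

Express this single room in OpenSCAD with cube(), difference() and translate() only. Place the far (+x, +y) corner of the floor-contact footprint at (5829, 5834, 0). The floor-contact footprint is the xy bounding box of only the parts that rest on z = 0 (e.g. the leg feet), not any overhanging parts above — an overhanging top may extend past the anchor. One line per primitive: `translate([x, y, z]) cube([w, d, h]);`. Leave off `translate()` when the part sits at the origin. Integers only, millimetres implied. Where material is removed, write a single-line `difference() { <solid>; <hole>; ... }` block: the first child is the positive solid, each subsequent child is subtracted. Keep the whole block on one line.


difference() { translate([329, 264, 0]) cube([5500, 196, 2930]); translate([4642, 264, 0]) cube([760, 196, 2028]); }
translate([329, 5638, 0]) cube([5500, 196, 2930]);
translate([329, 460, 0]) cube([196, 5178, 2930]);
translate([5633, 460, 0]) cube([196, 5178, 2930]);


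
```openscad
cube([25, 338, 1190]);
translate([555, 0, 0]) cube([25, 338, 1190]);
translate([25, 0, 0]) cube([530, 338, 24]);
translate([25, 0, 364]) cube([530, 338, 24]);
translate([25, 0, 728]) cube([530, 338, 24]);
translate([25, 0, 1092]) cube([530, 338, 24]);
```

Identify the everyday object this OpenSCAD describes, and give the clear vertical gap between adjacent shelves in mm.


A bookshelf. The clear shelf gap is 340 mm.

Two tall side panels with 4 horizontal boards between them — a bookshelf. The first two shelf undersides are at z = 0 and z = 364; with shelf thickness 24, the clear gap is 364 − 0 − 24 = 340 mm.


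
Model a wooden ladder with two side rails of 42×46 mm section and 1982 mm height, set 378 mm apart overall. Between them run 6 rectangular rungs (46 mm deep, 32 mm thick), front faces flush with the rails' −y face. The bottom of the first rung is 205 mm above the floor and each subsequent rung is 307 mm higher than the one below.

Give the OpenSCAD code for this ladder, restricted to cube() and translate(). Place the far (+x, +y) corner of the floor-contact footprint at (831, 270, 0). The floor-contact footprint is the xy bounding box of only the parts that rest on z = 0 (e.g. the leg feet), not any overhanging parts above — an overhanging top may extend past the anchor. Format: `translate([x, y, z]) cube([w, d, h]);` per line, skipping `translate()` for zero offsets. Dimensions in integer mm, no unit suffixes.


// rung span = 378 - 2*42 = 294
// rung[k] z = 205 + k*307
translate([453, 224, 0]) cube([42, 46, 1982]);
translate([789, 224, 0]) cube([42, 46, 1982]);
translate([495, 224, 205]) cube([294, 46, 32]);
translate([495, 224, 512]) cube([294, 46, 32]);
translate([495, 224, 819]) cube([294, 46, 32]);
translate([495, 224, 1126]) cube([294, 46, 32]);
translate([495, 224, 1433]) cube([294, 46, 32]);
translate([495, 224, 1740]) cube([294, 46, 32]);


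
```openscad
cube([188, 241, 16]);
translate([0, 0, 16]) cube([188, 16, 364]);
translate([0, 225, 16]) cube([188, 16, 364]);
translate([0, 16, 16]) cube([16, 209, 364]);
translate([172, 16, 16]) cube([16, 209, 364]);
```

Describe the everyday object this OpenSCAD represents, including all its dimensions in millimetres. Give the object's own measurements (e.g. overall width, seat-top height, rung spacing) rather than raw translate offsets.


An open-topped rectangular box: outside dimensions 188×241×380 mm, with a uniform wall and base thickness of 16 mm. The base is a full 188×241 slab on the floor; four walls sit on top of the base. The front and back walls (the −y and +y sides) span the full width; the two side walls fit between them.


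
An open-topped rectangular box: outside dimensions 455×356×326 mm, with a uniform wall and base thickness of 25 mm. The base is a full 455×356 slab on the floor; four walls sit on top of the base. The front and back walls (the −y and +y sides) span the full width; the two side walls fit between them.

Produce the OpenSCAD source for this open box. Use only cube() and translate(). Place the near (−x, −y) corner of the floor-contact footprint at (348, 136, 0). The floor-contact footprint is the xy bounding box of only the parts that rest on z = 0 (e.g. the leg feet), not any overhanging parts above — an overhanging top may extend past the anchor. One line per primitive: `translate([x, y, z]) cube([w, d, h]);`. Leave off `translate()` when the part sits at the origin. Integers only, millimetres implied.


translate([348, 136, 0]) cube([455, 356, 25]);
translate([348, 136, 25]) cube([455, 25, 301]);
translate([348, 467, 25]) cube([455, 25, 301]);
translate([348, 161, 25]) cube([25, 306, 301]);
translate([778, 161, 25]) cube([25, 306, 301]);


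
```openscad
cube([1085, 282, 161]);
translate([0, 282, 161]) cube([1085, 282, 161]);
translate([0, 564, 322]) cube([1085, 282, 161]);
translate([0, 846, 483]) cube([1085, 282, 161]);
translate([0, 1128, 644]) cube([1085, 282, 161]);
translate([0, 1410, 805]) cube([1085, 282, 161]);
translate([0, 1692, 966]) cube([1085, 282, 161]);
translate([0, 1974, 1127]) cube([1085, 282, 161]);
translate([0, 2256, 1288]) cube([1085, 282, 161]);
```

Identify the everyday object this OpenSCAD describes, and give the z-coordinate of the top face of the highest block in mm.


A staircase. The total rise is 1449 mm.

9 identical blocks, each offset up and back from the previous — a staircase. Each step is 161 mm tall and there are 9 of them, so the total rise is 9 × 161 = 1449 mm.


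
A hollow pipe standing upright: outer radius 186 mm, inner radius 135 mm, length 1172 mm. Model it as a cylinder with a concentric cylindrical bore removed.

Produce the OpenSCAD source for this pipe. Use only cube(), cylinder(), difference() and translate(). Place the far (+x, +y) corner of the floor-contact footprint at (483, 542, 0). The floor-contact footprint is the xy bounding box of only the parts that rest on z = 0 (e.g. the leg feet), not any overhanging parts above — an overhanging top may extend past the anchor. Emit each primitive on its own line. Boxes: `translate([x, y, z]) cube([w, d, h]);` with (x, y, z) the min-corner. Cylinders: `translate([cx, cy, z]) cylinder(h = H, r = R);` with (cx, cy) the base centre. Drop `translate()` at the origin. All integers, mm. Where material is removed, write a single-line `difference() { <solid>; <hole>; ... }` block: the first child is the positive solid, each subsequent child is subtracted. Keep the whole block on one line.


difference() { translate([297, 356, 0]) cylinder(h = 1172, r = 186); translate([297, 356, 0]) cylinder(h = 1172, r = 135); }


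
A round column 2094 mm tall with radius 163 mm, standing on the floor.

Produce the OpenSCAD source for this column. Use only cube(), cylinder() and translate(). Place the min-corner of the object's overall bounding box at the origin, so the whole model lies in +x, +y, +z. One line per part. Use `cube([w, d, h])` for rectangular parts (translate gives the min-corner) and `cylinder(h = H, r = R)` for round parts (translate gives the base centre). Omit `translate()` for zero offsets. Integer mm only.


translate([163, 163, 0]) cylinder(h = 2094, r = 163);


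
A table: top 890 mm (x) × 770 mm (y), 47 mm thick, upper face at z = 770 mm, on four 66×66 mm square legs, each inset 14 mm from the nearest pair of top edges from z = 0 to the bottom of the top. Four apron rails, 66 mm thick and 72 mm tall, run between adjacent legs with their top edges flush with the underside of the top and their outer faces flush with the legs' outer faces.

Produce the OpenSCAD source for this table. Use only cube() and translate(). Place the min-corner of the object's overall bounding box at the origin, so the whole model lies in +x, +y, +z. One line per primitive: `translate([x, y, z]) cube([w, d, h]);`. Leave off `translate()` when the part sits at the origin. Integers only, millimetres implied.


// leg_h = 770 - 47 = 723
// apron z = 723 - 72 = 651
translate([0, 0, 723]) cube([890, 770, 47]);
translate([14, 14, 0]) cube([66, 66, 723]);
translate([810, 14, 0]) cube([66, 66, 723]);
translate([14, 690, 0]) cube([66, 66, 723]);
translate([810, 690, 0]) cube([66, 66, 723]);
translate([80, 14, 651]) cube([730, 66, 72]);
translate([80, 690, 651]) cube([730, 66, 72]);
translate([14, 80, 651]) cube([66, 610, 72]);
translate([810, 80, 651]) cube([66, 610, 72]);


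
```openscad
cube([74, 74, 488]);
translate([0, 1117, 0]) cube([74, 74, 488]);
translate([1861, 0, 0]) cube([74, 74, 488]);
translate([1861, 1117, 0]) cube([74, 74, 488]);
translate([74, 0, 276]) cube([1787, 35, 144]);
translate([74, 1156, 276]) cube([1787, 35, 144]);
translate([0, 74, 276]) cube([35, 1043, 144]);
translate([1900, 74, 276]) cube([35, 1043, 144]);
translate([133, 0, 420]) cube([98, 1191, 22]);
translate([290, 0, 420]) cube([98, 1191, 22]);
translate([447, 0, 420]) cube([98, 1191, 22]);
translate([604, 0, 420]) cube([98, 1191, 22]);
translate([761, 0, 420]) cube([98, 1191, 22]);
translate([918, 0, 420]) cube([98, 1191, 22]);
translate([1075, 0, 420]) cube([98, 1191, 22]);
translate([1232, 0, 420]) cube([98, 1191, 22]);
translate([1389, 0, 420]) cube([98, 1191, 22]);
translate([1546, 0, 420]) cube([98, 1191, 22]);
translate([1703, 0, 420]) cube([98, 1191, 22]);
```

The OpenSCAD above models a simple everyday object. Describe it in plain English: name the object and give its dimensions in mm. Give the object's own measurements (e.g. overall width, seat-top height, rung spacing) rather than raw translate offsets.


A bed frame 1935 mm long (x) by 1191 mm wide (y). Four 74×74 mm corner posts, 488 mm tall, at the corners of the footprint. Four rails of 35 mm thickness and 144 mm height run between adjacent posts with their undersides at z = 276 mm, their outer faces flush with the outside of the frame (the two x-running rails run between the posts' inner faces; the two y-running rails run between the posts' inner faces). 11 slats, each 98 mm wide (x) and 22 mm thick, lie across the top of the two x-running rails, running the full 1191 mm width of the frame in y; along x they sit between the end posts with a 59 mm gap after the −x posts and between neighbouring slats, leaving 60 mm before the +x posts.


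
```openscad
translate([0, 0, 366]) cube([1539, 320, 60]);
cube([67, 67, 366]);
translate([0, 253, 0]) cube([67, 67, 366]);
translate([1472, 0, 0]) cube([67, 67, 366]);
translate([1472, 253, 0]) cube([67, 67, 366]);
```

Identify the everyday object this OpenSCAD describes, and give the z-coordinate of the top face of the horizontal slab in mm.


A bench. The seat-top height is 426 mm.

A long slab on four corner posts — a bench. The slab sits at z = 366 with thickness 60, so the top is 366 + 60 = 426 mm.


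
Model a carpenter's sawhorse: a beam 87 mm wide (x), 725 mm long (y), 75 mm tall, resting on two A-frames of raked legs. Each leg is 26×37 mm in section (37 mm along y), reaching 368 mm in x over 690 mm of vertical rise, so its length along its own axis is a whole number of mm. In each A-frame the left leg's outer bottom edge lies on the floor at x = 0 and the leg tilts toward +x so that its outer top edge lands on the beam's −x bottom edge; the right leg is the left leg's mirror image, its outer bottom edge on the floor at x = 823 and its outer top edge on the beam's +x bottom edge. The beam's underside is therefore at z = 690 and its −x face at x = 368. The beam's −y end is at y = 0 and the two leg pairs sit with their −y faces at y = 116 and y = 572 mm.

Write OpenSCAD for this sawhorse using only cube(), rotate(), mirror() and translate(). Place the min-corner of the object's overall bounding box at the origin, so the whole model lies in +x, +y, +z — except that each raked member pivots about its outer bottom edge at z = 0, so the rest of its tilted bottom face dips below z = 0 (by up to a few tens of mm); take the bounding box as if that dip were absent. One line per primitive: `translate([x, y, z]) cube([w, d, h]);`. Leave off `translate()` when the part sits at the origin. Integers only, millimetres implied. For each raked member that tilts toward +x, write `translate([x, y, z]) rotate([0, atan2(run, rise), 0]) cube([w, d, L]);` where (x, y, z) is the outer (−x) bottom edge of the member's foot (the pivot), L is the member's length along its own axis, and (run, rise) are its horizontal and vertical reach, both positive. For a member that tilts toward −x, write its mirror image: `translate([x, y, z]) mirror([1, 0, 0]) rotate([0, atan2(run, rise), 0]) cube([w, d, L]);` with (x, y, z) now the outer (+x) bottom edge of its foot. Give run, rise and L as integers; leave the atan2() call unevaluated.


// leg length = √(368² + 690²) = 782
// right-leg outer foot x = 2·368 + 87 = 823
// beam min-corner = (368, 0, 690)
translate([368, 0, 690]) cube([87, 725, 75]);
translate([0, 116, 0]) rotate([0, atan2(368, 690), 0]) cube([26, 37, 782]);
translate([823, 116, 0]) mirror([1, 0, 0]) rotate([0, atan2(368, 690), 0]) cube([26, 37, 782]);
translate([0, 572, 0]) rotate([0, atan2(368, 690), 0]) cube([26, 37, 782]);
translate([823, 572, 0]) mirror([1, 0, 0]) rotate([0, atan2(368, 690), 0]) cube([26, 37, 782]);


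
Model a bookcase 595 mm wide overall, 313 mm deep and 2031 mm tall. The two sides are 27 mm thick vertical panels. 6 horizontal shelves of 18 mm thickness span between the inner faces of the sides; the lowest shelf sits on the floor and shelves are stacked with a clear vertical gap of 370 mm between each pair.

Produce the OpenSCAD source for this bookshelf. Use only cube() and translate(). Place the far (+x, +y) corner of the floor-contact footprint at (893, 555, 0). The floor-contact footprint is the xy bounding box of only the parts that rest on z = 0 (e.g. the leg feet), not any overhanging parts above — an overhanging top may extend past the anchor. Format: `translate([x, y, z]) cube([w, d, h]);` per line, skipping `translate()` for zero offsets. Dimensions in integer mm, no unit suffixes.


translate([298, 242, 0]) cube([27, 313, 2031]);
translate([866, 242, 0]) cube([27, 313, 2031]);
translate([325, 242, 0]) cube([541, 313, 18]);
translate([325, 242, 388]) cube([541, 313, 18]);
translate([325, 242, 776]) cube([541, 313, 18]);
translate([325, 242, 1164]) cube([541, 313, 18]);
translate([325, 242, 1552]) cube([541, 313, 18]);
translate([325, 242, 1940]) cube([541, 313, 18]);


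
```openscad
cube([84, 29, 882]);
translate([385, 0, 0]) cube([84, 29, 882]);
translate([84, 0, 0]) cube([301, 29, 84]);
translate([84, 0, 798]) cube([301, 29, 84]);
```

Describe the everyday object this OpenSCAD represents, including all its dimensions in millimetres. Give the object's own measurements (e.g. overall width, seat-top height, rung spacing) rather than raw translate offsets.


A rectangular picture frame lying in the x–z plane (depth along y). The opening is 301 mm wide (x) by 714 mm tall (z), surrounded by a border 84 mm wide on all four sides. The frame is 29 mm deep and is made of two full-height vertical stiles with two horizontal rails fitted between them.


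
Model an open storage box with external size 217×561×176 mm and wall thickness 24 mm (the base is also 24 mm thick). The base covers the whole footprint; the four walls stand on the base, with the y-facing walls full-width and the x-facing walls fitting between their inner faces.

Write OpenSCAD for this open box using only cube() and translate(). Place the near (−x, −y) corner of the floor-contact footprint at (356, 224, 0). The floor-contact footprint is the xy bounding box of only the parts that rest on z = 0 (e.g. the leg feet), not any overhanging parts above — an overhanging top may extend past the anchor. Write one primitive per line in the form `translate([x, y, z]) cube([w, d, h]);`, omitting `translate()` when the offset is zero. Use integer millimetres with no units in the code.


translate([356, 224, 0]) cube([217, 561, 24]);
translate([356, 224, 24]) cube([217, 24, 152]);
translate([356, 761, 24]) cube([217, 24, 152]);
translate([356, 248, 24]) cube([24, 513, 152]);
translate([549, 248, 24]) cube([24, 513, 152]);


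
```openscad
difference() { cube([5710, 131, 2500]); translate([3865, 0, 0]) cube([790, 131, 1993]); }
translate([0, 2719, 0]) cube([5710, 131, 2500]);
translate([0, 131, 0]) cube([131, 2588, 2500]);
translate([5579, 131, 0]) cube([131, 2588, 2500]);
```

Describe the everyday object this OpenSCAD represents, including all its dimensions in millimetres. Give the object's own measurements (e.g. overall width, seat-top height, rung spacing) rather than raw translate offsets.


A single room: four walls, each 2500 mm tall and 131 mm thick, enclosing an outside footprint 5710×2850 mm (x × y), no floor or roof. The front and back walls (−y and +y sides) run the full x-width; the side walls fit between their inner faces. A door opening 790 mm wide and 1993 mm tall is cut through the front wall from the floor up, its −x edge 3865 mm from the wall's −x end.


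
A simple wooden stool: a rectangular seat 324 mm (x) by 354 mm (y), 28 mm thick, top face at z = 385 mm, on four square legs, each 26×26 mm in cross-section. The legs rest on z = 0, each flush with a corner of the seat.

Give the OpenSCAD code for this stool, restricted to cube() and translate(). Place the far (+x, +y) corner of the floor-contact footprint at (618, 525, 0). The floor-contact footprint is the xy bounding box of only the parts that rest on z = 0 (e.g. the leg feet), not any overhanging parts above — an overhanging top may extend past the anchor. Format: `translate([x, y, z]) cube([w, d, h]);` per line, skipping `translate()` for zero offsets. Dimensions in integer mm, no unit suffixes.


// leg_h = 385 - 28 = 357
translate([294, 171, 357]) cube([324, 354, 28]);
translate([294, 171, 0]) cube([26, 26, 357]);
translate([592, 171, 0]) cube([26, 26, 357]);
translate([294, 499, 0]) cube([26, 26, 357]);
translate([592, 499, 0]) cube([26, 26, 357]);


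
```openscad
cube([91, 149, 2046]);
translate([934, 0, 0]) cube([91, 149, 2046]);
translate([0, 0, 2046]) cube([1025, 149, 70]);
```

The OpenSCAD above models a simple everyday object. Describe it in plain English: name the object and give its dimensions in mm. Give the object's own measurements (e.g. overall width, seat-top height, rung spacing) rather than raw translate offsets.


A door frame. The clear opening is 843 mm wide and 2046 mm high. Two 91 mm wide jambs, 149 mm deep, stand either side of the opening from the floor to the top of the opening. A 70 mm thick head sits across the top of both jambs, spanning the full outside width of the frame.


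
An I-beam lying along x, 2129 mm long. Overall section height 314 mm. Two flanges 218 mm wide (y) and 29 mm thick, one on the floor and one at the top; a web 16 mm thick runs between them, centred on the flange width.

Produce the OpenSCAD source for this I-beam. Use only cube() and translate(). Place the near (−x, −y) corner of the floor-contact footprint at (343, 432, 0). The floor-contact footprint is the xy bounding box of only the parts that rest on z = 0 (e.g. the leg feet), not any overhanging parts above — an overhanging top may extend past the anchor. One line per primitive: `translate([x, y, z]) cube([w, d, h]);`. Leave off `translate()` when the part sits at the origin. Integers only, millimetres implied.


translate([343, 432, 0]) cube([2129, 218, 29]);
translate([343, 533, 29]) cube([2129, 16, 256]);
translate([343, 432, 285]) cube([2129, 218, 29]);


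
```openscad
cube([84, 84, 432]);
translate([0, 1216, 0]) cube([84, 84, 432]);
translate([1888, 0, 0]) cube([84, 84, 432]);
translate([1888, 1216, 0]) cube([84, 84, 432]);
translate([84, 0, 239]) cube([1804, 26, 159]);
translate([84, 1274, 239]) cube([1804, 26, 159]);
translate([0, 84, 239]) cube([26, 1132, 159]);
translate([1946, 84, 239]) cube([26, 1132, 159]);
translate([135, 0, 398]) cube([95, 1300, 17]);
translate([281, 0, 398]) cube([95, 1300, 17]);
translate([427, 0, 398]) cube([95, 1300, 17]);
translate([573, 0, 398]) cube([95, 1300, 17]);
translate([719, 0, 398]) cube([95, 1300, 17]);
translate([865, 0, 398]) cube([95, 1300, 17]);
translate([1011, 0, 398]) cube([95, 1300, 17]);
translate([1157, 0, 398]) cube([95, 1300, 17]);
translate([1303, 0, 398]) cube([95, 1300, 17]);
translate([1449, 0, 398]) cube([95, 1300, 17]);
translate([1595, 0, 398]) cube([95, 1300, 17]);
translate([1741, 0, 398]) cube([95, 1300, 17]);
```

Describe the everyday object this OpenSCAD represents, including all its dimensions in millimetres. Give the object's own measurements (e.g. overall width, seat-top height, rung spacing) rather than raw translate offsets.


A bed frame 1972 mm long (x) by 1300 mm wide (y). Four 84×84 mm corner posts, 432 mm tall, at the corners of the footprint. Four rails of 26 mm thickness and 159 mm height run between adjacent posts with their undersides at z = 239 mm, their outer faces flush with the outside of the frame (the two x-running rails run between the posts' inner faces; the two y-running rails run between the posts' inner faces). 12 slats, each 95 mm wide (x) and 17 mm thick, lie across the top of the two x-running rails, running the full 1300 mm width of the frame in y; along x they sit between the end posts with a 51 mm gap after the −x posts and between neighbouring slats, leaving 52 mm before the +x posts.


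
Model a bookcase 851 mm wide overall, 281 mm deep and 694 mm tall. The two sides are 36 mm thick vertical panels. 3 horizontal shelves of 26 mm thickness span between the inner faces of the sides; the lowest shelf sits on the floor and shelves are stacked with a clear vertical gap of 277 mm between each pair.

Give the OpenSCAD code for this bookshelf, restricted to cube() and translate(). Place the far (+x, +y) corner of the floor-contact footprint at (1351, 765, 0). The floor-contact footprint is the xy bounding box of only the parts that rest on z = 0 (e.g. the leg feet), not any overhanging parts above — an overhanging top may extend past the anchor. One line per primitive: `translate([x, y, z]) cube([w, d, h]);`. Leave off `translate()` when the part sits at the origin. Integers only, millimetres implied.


translate([500, 484, 0]) cube([36, 281, 694]);
translate([1315, 484, 0]) cube([36, 281, 694]);
translate([536, 484, 0]) cube([779, 281, 26]);
translate([536, 484, 303]) cube([779, 281, 26]);
translate([536, 484, 606]) cube([779, 281, 26]);


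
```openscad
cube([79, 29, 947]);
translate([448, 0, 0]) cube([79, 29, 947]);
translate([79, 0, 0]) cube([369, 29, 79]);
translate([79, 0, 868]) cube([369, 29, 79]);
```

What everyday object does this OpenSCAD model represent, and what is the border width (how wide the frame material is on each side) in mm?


A picture frame. The border width is 79 mm.

Four thin pieces enclosing a rectangular opening — a picture frame. The two full-height stiles are 947 mm tall; the top rail sits at z = 868 and is 79 mm tall, so the border above the opening is 947 − 868 = 79 mm, matching the stile x-width.


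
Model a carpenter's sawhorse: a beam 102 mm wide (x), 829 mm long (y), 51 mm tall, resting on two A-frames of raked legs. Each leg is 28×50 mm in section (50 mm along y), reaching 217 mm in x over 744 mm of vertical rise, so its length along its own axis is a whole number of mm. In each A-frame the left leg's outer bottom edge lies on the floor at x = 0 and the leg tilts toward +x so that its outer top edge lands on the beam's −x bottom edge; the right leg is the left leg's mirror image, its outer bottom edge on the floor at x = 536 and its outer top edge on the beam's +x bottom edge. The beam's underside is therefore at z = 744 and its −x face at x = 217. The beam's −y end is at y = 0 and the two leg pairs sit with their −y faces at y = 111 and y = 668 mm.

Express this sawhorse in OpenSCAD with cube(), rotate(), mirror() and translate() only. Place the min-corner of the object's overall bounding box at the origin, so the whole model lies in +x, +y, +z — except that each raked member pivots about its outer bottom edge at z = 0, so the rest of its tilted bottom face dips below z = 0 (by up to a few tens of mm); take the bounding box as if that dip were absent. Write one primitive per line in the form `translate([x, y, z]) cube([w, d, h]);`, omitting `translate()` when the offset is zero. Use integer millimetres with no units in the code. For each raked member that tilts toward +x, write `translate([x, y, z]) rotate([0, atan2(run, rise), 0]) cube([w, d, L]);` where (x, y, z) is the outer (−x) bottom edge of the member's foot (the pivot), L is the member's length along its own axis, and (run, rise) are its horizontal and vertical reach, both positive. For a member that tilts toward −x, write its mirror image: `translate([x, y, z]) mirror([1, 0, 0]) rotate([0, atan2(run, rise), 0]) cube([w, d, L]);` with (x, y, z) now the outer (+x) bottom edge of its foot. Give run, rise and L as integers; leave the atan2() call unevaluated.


translate([217, 0, 744]) cube([102, 829, 51]);
translate([0, 111, 0]) rotate([0, atan2(217, 744), 0]) cube([28, 50, 775]);
translate([536, 111, 0]) mirror([1, 0, 0]) rotate([0, atan2(217, 744), 0]) cube([28, 50, 775]);
translate([0, 668, 0]) rotate([0, atan2(217, 744), 0]) cube([28, 50, 775]);
translate([536, 668, 0]) mirror([1, 0, 0]) rotate([0, atan2(217, 744), 0]) cube([28, 50, 775]);


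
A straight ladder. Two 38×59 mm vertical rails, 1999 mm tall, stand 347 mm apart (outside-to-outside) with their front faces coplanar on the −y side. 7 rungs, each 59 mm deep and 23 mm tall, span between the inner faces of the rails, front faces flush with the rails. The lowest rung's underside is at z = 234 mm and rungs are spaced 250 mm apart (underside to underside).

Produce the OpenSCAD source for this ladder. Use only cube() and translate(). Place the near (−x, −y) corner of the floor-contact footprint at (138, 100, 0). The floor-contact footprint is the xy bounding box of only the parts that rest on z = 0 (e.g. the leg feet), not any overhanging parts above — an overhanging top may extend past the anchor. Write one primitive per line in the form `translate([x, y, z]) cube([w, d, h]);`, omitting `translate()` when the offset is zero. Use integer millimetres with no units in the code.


translate([138, 100, 0]) cube([38, 59, 1999]);
translate([447, 100, 0]) cube([38, 59, 1999]);
translate([176, 100, 234]) cube([271, 59, 23]);
translate([176, 100, 484]) cube([271, 59, 23]);
translate([176, 100, 734]) cube([271, 59, 23]);
translate([176, 100, 984]) cube([271, 59, 23]);
translate([176, 100, 1234]) cube([271, 59, 23]);
translate([176, 100, 1484]) cube([271, 59, 23]);
translate([176, 100, 1734]) cube([271, 59, 23]);


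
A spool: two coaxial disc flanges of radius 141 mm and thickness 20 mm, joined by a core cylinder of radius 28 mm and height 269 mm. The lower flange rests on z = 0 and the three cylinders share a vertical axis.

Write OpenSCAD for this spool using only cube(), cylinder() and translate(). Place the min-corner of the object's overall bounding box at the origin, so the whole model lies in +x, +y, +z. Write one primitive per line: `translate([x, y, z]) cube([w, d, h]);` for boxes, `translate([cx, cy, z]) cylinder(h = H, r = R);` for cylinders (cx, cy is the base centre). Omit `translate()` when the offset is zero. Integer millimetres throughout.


translate([141, 141, 0]) cylinder(h = 20, r = 141);
translate([141, 141, 20]) cylinder(h = 269, r = 28);
translate([141, 141, 289]) cylinder(h = 20, r = 141);


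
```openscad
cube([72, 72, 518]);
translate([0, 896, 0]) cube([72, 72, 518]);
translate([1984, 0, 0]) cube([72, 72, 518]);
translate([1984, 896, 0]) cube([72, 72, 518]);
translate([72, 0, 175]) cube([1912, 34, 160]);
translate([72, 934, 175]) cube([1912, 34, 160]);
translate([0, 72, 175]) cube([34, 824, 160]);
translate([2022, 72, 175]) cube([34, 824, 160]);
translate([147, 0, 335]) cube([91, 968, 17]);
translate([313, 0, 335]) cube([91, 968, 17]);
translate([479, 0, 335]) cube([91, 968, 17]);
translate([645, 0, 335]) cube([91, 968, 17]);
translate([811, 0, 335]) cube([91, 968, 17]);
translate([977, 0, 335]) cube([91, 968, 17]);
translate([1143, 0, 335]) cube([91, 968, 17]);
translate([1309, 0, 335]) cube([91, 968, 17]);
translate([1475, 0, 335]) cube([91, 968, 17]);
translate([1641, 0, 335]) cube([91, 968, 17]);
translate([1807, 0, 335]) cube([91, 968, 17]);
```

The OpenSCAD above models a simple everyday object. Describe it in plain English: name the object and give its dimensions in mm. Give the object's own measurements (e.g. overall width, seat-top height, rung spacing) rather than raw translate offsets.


A bed frame 2056 mm long (x) by 968 mm wide (y). Four 72×72 mm corner posts, 518 mm tall, at the corners of the footprint. Four rails of 34 mm thickness and 160 mm height run between adjacent posts with their undersides at z = 175 mm, their outer faces flush with the outside of the frame (the two x-running rails run between the posts' inner faces; the two y-running rails run between the posts' inner faces). 11 slats, each 91 mm wide (x) and 17 mm thick, lie across the top of the two x-running rails, running the full 968 mm width of the frame in y; along x they sit between the end posts with a 75 mm gap after the −x posts and between neighbouring slats, leaving 86 mm before the +x posts.


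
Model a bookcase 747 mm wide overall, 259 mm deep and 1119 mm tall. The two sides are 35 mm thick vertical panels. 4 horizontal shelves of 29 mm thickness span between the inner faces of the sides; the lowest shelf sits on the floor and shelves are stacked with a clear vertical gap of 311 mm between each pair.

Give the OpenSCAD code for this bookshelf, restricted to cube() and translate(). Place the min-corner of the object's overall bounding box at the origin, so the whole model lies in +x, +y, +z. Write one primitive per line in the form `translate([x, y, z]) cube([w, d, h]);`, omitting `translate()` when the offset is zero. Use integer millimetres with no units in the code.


cube([35, 259, 1119]);
translate([712, 0, 0]) cube([35, 259, 1119]);
translate([35, 0, 0]) cube([677, 259, 29]);
translate([35, 0, 340]) cube([677, 259, 29]);
translate([35, 0, 680]) cube([677, 259, 29]);
translate([35, 0, 1020]) cube([677, 259, 29]);


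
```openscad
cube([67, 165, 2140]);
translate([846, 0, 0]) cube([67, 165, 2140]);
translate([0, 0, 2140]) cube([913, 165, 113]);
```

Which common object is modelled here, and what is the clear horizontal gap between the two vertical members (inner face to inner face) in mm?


A door frame. The clear opening width is 779 mm.

Two 2140 mm tall posts with a header on top — a door frame. The left jamb is 67 mm wide at x = 0; the right jamb starts at x = 846. The clear opening is 846 − 67 = 779 mm.


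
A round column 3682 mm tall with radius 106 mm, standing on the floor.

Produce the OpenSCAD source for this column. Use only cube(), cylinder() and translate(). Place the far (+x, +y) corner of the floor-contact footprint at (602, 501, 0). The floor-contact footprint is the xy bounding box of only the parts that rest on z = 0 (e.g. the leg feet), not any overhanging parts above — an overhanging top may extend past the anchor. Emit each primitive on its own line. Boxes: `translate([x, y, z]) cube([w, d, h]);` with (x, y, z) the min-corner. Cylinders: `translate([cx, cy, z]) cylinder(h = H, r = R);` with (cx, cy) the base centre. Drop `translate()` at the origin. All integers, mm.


translate([496, 395, 0]) cylinder(h = 3682, r = 106);


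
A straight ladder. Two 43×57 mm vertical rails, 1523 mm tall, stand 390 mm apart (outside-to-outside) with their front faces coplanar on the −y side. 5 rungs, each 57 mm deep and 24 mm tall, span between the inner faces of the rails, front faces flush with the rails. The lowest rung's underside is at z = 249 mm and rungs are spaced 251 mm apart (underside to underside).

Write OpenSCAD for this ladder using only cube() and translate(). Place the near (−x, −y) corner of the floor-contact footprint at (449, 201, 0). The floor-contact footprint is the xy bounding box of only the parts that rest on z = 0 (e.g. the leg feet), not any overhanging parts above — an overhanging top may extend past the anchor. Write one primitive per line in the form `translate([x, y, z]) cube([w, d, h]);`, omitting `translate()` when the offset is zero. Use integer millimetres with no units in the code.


// rung span = 390 - 2*43 = 304
// rung[k] z = 249 + k*251
translate([449, 201, 0]) cube([43, 57, 1523]);
translate([796, 201, 0]) cube([43, 57, 1523]);
translate([492, 201, 249]) cube([304, 57, 24]);
translate([492, 201, 500]) cube([304, 57, 24]);
translate([492, 201, 751]) cube([304, 57, 24]);
translate([492, 201, 1002]) cube([304, 57, 24]);
translate([492, 201, 1253]) cube([304, 57, 24]);


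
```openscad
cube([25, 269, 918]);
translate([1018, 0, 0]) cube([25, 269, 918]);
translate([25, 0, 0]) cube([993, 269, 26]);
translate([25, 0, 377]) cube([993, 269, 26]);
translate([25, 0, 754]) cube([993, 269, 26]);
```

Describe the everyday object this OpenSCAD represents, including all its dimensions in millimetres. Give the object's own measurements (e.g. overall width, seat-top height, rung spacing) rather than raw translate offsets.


An open bookshelf. Two side panels, each 25 mm thick, 269 mm deep and 918 mm tall, stand 1043 mm apart (outside-to-outside). Between them sit 3 shelves, each 26 mm thick and 269 mm deep, spanning the full gap between the sides. The bottom shelf rests on the floor (its underside at z = 0) and the clear gap between one shelf's top and the next shelf's underside is 351 mm.


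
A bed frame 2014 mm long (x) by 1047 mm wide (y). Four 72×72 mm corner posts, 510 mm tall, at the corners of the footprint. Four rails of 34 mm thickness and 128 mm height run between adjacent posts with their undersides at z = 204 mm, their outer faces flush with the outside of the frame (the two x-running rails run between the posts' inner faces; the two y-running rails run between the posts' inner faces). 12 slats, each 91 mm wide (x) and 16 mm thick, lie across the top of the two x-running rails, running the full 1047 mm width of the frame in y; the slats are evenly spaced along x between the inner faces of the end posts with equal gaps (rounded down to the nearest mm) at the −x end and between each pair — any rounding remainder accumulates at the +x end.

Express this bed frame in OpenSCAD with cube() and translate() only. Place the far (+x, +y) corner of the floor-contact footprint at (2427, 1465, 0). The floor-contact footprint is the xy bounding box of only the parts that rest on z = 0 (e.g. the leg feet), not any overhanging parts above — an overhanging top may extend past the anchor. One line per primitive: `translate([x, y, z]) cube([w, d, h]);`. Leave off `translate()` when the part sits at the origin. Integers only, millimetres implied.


// slat z = rail_z + rail_h = 204 + 128 = 332
// slat gap = ⌊(1870 − 12·91) / 13⌋ = 59
translate([413, 418, 0]) cube([72, 72, 510]);
translate([413, 1393, 0]) cube([72, 72, 510]);
translate([2355, 418, 0]) cube([72, 72, 510]);
translate([2355, 1393, 0]) cube([72, 72, 510]);
translate([485, 418, 204]) cube([1870, 34, 128]);
translate([485, 1431, 204]) cube([1870, 34, 128]);
translate([413, 490, 204]) cube([34, 903, 128]);
translate([2393, 490, 204]) cube([34, 903, 128]);
translate([544, 418, 332]) cube([91, 1047, 16]);
translate([694, 418, 332]) cube([91, 1047, 16]);
translate([844, 418, 332]) cube([91, 1047, 16]);
translate([994, 418, 332]) cube([91, 1047, 16]);
translate([1144, 418, 332]) cube([91, 1047, 16]);
translate([1294, 418, 332]) cube([91, 1047, 16]);
translate([1444, 418, 332]) cube([91, 1047, 16]);
translate([1594, 418, 332]) cube([91, 1047, 16]);
translate([1744, 418, 332]) cube([91, 1047, 16]);
translate([1894, 418, 332]) cube([91, 1047, 16]);
translate([2044, 418, 332]) cube([91, 1047, 16]);
translate([2194, 418, 332]) cube([91, 1047, 16]);
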